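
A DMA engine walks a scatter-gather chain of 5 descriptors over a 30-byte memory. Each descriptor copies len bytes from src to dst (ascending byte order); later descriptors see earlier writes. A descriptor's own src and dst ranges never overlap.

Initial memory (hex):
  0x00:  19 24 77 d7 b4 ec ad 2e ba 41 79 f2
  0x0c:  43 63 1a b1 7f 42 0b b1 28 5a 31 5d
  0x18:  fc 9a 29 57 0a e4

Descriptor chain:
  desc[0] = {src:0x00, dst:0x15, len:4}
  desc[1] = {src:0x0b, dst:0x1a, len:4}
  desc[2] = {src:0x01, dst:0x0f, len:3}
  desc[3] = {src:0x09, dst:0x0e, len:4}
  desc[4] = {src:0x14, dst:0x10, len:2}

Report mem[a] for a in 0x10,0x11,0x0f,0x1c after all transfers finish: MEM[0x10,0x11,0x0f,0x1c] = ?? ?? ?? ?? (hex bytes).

  after D0: wrote 4B at 0x15 = 192477d7
  after D1: wrote 4B at 0x1a = f243631a
  after D2: wrote 3B at 0x0f = 2477d7
  after D3: wrote 4B at 0x0e = 4179f243
  after D4: wrote 2B at 0x10 = 2819
query mem[0x10]=0x28, mem[0x11]=0x19, mem[0x0f]=0x79, mem[0x1c]=0x63

MEM[0x10,0x11,0x0f,0x1c] = 28 19 79 63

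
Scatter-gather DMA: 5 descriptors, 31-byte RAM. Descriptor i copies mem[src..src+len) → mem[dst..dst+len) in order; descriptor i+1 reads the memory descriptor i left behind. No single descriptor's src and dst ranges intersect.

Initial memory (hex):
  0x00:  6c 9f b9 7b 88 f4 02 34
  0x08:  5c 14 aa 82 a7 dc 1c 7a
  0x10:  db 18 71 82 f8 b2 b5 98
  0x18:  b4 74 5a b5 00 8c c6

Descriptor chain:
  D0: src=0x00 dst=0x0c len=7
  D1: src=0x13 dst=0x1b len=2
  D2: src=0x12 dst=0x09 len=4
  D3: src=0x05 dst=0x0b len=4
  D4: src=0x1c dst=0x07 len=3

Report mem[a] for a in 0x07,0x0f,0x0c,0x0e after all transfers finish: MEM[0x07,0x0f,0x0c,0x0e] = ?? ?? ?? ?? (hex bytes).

MEM[0x07,0x0f,0x0c,0x0e] = f8 7b 02 5c

D0: mem[0x0c..0x12] <- [6c 9f b9 7b 88 f4 02]
D1: mem[0x1b..0x1c] <- [82 f8]
D2: mem[0x09..0x0c] <- [02 82 f8 b2]
D3: mem[0x0b..0x0e] <- [f4 02 34 5c]
D4: mem[0x07..0x09] <- [f8 8c c6]
query mem[0x07]=0xf8, mem[0x0f]=0x7b, mem[0x0c]=0x02, mem[0x0e]=0x5c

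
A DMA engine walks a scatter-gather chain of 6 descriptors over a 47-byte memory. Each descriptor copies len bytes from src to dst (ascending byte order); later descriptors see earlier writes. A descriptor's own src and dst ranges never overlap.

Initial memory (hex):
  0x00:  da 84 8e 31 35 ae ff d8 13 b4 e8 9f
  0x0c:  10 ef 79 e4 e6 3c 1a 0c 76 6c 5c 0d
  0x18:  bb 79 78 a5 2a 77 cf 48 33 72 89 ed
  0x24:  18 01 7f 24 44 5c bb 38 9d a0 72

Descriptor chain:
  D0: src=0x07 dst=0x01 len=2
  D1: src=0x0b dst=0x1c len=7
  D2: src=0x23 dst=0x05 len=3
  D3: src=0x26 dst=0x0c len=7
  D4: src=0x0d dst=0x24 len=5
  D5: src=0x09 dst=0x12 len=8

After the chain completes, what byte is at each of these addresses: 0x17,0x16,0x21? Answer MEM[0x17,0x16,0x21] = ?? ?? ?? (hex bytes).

MEM[0x17,0x16,0x21] = 44 24 e6

[0] 0x07->0x01 len=2 : d8 13
[1] 0x0b->0x1c len=7 : 9f 10 ef 79 e4 e6 3c
[2] 0x23->0x05 len=3 : ed 18 01
[3] 0x26->0x0c len=7 : 7f 24 44 5c bb 38 9d
[4] 0x0d->0x24 len=5 : 24 44 5c bb 38
[5] 0x09->0x12 len=8 : b4 e8 9f 7f 24 44 5c bb
query mem[0x17]=0x44, mem[0x16]=0x24, mem[0x21]=0xe6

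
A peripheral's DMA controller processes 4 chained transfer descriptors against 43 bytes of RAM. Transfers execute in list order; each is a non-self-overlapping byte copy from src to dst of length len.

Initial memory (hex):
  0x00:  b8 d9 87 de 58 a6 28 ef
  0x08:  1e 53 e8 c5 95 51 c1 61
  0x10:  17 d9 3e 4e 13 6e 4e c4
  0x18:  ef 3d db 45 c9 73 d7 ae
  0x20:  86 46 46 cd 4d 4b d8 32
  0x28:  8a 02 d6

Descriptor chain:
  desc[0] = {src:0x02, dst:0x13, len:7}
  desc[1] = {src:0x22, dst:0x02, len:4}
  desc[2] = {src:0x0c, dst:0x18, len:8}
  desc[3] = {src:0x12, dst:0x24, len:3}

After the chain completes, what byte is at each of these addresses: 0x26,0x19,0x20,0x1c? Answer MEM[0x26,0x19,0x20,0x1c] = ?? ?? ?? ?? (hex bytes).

#0 dst[0x13+7] := {0x87,0xde,0x58,0xa6,0x28,0xef,0x1e}
#1 dst[0x02+4] := {0x46,0xcd,0x4d,0x4b}
#2 dst[0x18+8] := {0x95,0x51,0xc1,0x61,0x17,0xd9,0x3e,0x87}
#3 dst[0x24+3] := {0x3e,0x87,0xde}
query mem[0x26]=0xde, mem[0x19]=0x51, mem[0x20]=0x86, mem[0x1c]=0x17

MEM[0x26,0x19,0x20,0x1c] = de 51 86 17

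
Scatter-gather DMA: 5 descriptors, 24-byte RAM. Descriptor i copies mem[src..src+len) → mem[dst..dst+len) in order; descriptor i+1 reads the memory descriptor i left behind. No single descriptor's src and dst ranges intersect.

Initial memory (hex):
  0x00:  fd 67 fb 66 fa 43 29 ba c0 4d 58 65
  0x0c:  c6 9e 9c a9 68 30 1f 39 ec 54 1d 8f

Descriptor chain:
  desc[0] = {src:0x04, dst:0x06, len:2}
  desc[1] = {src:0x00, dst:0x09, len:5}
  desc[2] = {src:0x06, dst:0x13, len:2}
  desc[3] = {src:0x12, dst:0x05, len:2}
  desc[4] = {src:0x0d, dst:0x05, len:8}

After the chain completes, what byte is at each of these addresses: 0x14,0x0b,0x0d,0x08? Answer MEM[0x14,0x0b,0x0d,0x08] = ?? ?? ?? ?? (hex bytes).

MEM[0x14,0x0b,0x0d,0x08] = 43 fa fa 68

#0 dst[0x06+2] := {0xfa,0x43}
#1 dst[0x09+5] := {0xfd,0x67,0xfb,0x66,0xfa}
#2 dst[0x13+2] := {0xfa,0x43}
#3 dst[0x05+2] := {0x1f,0xfa}
#4 dst[0x05+8] := {0xfa,0x9c,0xa9,0x68,0x30,0x1f,0xfa,0x43}
query mem[0x14]=0x43, mem[0x0b]=0xfa, mem[0x0d]=0xfa, mem[0x08]=0x68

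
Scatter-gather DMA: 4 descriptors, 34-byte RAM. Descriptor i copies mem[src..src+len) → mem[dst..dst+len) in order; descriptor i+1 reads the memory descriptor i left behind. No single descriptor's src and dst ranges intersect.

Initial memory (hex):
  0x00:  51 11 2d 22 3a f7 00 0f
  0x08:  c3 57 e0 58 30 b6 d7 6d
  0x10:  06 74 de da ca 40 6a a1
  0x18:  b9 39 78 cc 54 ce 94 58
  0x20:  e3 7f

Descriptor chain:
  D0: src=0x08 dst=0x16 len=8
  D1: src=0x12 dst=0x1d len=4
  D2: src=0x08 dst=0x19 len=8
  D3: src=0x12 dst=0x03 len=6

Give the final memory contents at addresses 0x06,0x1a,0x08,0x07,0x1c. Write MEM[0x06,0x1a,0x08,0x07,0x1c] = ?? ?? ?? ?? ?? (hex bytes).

  after D0: wrote 8B at 0x16 = c357e05830b6d76d
  after D1: wrote 4B at 0x1d = dedaca40
  after D2: wrote 8B at 0x19 = c357e05830b6d76d
  after D3: wrote 6B at 0x03 = dedaca40c357
query mem[0x06]=0x40, mem[0x1a]=0x57, mem[0x08]=0x57, mem[0x07]=0xc3, mem[0x1c]=0x58

MEM[0x06,0x1a,0x08,0x07,0x1c] = 40 57 57 c3 58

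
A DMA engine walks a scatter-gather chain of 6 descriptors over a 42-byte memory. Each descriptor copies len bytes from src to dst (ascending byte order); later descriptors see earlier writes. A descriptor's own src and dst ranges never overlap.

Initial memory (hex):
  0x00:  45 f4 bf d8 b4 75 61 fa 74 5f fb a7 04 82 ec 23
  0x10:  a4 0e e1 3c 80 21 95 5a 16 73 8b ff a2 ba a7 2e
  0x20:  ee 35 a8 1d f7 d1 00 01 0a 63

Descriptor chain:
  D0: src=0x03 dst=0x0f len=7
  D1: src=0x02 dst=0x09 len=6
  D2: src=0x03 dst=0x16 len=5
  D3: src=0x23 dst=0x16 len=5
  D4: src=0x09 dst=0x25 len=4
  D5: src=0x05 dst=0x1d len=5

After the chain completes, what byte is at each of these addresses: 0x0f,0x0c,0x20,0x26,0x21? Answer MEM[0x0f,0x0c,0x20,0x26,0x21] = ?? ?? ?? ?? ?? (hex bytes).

MEM[0x0f,0x0c,0x20,0x26,0x21] = d8 75 74 d8 bf

[0] 0x03->0x0f len=7 : d8 b4 75 61 fa 74 5f
[1] 0x02->0x09 len=6 : bf d8 b4 75 61 fa
[2] 0x03->0x16 len=5 : d8 b4 75 61 fa
[3] 0x23->0x16 len=5 : 1d f7 d1 00 01
[4] 0x09->0x25 len=4 : bf d8 b4 75
[5] 0x05->0x1d len=5 : 75 61 fa 74 bf
query mem[0x0f]=0xd8, mem[0x0c]=0x75, mem[0x20]=0x74, mem[0x26]=0xd8, mem[0x21]=0xbf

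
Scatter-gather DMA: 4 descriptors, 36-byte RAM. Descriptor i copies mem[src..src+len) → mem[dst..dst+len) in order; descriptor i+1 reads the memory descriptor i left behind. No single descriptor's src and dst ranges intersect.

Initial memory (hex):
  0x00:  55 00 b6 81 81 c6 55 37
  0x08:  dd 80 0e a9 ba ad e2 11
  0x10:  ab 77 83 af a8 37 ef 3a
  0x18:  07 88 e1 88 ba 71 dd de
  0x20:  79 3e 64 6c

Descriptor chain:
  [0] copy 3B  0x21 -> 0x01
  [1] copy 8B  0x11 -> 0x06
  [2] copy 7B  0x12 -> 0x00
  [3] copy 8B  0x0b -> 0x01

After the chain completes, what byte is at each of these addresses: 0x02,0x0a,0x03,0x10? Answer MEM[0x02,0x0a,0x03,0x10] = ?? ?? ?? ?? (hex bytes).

MEM[0x02,0x0a,0x03,0x10] = 3a 37 07 ab

  after D0: wrote 3B at 0x01 = 3e646c
  after D1: wrote 8B at 0x06 = 7783afa837ef3a07
  after D2: wrote 7B at 0x00 = 83afa837ef3a07
  after D3: wrote 8B at 0x01 = ef3a07e211ab7783
query mem[0x02]=0x3a, mem[0x0a]=0x37, mem[0x03]=0x07, mem[0x10]=0xab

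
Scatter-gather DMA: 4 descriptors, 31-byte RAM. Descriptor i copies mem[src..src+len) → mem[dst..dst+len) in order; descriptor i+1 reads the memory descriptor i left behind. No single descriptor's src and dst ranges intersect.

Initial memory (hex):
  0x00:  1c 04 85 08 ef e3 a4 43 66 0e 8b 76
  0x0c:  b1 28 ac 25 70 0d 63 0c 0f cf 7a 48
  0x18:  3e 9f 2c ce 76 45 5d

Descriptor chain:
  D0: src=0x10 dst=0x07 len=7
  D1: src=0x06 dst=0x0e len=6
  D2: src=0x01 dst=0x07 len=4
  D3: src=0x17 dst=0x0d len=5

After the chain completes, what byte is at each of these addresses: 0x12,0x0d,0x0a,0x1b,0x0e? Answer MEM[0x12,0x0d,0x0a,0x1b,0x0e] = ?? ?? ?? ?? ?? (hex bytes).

MEM[0x12,0x0d,0x0a,0x1b,0x0e] = 0c 48 ef ce 3e

D0: mem[0x07..0x0d] <- [70 0d 63 0c 0f cf 7a]
D1: mem[0x0e..0x13] <- [a4 70 0d 63 0c 0f]
D2: mem[0x07..0x0a] <- [04 85 08 ef]
D3: mem[0x0d..0x11] <- [48 3e 9f 2c ce]
query mem[0x12]=0x0c, mem[0x0d]=0x48, mem[0x0a]=0xef, mem[0x1b]=0xce, mem[0x0e]=0x3e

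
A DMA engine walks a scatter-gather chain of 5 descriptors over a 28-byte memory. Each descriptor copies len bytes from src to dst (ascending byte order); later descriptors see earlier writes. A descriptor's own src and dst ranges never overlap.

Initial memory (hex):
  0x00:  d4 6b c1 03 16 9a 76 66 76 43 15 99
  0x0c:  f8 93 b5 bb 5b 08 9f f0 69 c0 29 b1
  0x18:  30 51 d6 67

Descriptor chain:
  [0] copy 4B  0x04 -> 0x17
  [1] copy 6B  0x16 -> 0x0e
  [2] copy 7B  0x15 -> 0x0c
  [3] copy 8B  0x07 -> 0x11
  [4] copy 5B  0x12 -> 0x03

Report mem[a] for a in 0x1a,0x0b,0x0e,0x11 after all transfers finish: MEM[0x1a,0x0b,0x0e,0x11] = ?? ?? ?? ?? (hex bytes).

MEM[0x1a,0x0b,0x0e,0x11] = 66 99 16 66

D0: mem[0x17..0x1a] <- [16 9a 76 66]
D1: mem[0x0e..0x13] <- [29 16 9a 76 66 67]
D2: mem[0x0c..0x12] <- [c0 29 16 9a 76 66 67]
D3: mem[0x11..0x18] <- [66 76 43 15 99 c0 29 16]
D4: mem[0x03..0x07] <- [76 43 15 99 c0]
query mem[0x1a]=0x66, mem[0x0b]=0x99, mem[0x0e]=0x16, mem[0x11]=0x66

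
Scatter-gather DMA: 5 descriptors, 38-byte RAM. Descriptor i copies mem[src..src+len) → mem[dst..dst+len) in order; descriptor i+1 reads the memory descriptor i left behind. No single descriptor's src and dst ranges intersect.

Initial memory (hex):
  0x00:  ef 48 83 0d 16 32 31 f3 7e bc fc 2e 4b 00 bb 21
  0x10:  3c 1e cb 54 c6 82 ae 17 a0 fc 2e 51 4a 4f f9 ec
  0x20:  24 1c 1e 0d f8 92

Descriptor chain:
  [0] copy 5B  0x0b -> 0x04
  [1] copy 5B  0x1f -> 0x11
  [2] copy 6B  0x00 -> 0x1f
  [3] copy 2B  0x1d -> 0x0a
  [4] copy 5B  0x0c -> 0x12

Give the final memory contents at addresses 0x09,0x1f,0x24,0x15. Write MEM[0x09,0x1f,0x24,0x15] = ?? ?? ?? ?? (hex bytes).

[0] 0x0b->0x04 len=5 : 2e 4b 00 bb 21
[1] 0x1f->0x11 len=5 : ec 24 1c 1e 0d
[2] 0x00->0x1f len=6 : ef 48 83 0d 2e 4b
[3] 0x1d->0x0a len=2 : 4f f9
[4] 0x0c->0x12 len=5 : 4b 00 bb 21 3c
query mem[0x09]=0xbc, mem[0x1f]=0xef, mem[0x24]=0x4b, mem[0x15]=0x21

MEM[0x09,0x1f,0x24,0x15] = bc ef 4b 21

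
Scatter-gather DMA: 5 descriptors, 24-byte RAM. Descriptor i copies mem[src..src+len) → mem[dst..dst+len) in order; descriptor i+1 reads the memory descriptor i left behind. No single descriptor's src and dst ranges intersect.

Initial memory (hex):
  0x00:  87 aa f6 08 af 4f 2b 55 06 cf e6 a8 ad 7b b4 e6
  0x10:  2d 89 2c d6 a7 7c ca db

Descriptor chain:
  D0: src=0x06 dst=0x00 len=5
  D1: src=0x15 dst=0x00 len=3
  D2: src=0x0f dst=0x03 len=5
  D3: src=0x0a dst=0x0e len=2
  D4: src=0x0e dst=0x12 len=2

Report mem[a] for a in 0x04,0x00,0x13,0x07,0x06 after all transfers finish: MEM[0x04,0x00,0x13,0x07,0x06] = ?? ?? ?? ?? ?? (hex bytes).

#0 dst[0x00+5] := {0x2b,0x55,0x06,0xcf,0xe6}
#1 dst[0x00+3] := {0x7c,0xca,0xdb}
#2 dst[0x03+5] := {0xe6,0x2d,0x89,0x2c,0xd6}
#3 dst[0x0e+2] := {0xe6,0xa8}
#4 dst[0x12+2] := {0xe6,0xa8}
query mem[0x04]=0x2d, mem[0x00]=0x7c, mem[0x13]=0xa8, mem[0x07]=0xd6, mem[0x06]=0x2c

MEM[0x04,0x00,0x13,0x07,0x06] = 2d 7c a8 d6 2c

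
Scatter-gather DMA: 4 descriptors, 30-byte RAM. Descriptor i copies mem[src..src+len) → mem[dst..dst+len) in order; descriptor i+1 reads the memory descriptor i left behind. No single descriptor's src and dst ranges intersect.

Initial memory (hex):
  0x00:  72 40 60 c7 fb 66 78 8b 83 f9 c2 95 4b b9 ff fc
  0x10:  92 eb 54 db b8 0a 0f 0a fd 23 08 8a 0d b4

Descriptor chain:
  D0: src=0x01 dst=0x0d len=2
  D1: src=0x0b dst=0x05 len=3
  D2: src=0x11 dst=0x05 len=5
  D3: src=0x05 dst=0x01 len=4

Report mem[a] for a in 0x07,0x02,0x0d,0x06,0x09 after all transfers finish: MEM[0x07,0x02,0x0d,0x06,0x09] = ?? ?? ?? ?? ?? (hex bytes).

MEM[0x07,0x02,0x0d,0x06,0x09] = db 54 40 54 0a

[0] 0x01->0x0d len=2 : 40 60
[1] 0x0b->0x05 len=3 : 95 4b 40
[2] 0x11->0x05 len=5 : eb 54 db b8 0a
[3] 0x05->0x01 len=4 : eb 54 db b8
query mem[0x07]=0xdb, mem[0x02]=0x54, mem[0x0d]=0x40, mem[0x06]=0x54, mem[0x09]=0x0a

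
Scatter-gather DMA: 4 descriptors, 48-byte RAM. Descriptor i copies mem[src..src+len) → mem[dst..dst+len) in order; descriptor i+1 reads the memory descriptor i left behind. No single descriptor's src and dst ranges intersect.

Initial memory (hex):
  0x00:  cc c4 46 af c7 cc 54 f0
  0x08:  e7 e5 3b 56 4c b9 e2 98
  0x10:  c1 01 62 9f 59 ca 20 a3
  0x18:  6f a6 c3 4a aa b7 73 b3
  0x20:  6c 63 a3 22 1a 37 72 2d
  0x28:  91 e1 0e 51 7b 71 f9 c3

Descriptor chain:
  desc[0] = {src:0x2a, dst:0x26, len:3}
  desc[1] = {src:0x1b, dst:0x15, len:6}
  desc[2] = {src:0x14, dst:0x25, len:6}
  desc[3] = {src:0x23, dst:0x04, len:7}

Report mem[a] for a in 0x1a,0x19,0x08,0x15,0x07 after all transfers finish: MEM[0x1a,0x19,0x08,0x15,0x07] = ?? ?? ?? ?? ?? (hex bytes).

MEM[0x1a,0x19,0x08,0x15,0x07] = 6c b3 aa 4a 4a

[0] 0x2a->0x26 len=3 : 0e 51 7b
[1] 0x1b->0x15 len=6 : 4a aa b7 73 b3 6c
[2] 0x14->0x25 len=6 : 59 4a aa b7 73 b3
[3] 0x23->0x04 len=7 : 22 1a 59 4a aa b7 73
query mem[0x1a]=0x6c, mem[0x19]=0xb3, mem[0x08]=0xaa, mem[0x15]=0x4a, mem[0x07]=0x4a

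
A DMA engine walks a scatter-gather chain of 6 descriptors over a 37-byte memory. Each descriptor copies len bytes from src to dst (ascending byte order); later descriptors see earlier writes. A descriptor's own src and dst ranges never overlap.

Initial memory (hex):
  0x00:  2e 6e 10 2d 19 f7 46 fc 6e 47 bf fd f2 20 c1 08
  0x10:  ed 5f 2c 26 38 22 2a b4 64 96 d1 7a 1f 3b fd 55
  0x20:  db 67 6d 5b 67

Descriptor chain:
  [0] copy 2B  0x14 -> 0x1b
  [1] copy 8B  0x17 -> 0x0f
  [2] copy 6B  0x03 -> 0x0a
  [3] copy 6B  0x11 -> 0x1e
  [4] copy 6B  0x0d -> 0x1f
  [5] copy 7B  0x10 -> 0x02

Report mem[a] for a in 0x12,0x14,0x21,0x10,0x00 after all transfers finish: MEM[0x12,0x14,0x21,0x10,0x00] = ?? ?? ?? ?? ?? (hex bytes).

#0 dst[0x1b+2] := {0x38,0x22}
#1 dst[0x0f+8] := {0xb4,0x64,0x96,0xd1,0x38,0x22,0x3b,0xfd}
#2 dst[0x0a+6] := {0x2d,0x19,0xf7,0x46,0xfc,0x6e}
#3 dst[0x1e+6] := {0x96,0xd1,0x38,0x22,0x3b,0xfd}
#4 dst[0x1f+6] := {0x46,0xfc,0x6e,0x64,0x96,0xd1}
#5 dst[0x02+7] := {0x64,0x96,0xd1,0x38,0x22,0x3b,0xfd}
query mem[0x12]=0xd1, mem[0x14]=0x22, mem[0x21]=0x6e, mem[0x10]=0x64, mem[0x00]=0x2e

MEM[0x12,0x14,0x21,0x10,0x00] = d1 22 6e 64 2e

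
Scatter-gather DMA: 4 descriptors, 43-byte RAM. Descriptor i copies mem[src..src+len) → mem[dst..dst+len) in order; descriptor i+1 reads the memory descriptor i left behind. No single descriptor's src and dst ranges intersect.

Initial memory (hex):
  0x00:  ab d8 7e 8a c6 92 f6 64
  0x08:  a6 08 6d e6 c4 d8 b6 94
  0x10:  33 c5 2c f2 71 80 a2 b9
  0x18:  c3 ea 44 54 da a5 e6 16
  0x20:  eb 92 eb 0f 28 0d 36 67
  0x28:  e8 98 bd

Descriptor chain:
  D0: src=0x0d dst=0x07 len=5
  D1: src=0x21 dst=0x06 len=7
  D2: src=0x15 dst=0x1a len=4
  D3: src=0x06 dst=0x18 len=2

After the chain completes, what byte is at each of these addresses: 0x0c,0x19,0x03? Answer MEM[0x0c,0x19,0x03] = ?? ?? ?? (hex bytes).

#0 dst[0x07+5] := {0xd8,0xb6,0x94,0x33,0xc5}
#1 dst[0x06+7] := {0x92,0xeb,0x0f,0x28,0x0d,0x36,0x67}
#2 dst[0x1a+4] := {0x80,0xa2,0xb9,0xc3}
#3 dst[0x18+2] := {0x92,0xeb}
query mem[0x0c]=0x67, mem[0x19]=0xeb, mem[0x03]=0x8a

MEM[0x0c,0x19,0x03] = 67 eb 8a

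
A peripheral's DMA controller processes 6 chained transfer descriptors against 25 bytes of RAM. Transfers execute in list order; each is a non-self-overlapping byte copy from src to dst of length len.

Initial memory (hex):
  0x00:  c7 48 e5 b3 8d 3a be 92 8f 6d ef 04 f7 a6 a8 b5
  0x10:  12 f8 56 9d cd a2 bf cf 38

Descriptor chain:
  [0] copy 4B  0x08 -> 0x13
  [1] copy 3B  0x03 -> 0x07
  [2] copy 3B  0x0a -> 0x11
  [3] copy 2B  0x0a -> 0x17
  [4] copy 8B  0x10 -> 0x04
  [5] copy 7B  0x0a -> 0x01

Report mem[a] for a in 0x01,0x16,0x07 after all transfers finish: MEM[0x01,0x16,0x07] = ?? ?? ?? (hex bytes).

MEM[0x01,0x16,0x07] = 04 04 12

[0] 0x08->0x13 len=4 : 8f 6d ef 04
[1] 0x03->0x07 len=3 : b3 8d 3a
[2] 0x0a->0x11 len=3 : ef 04 f7
[3] 0x0a->0x17 len=2 : ef 04
[4] 0x10->0x04 len=8 : 12 ef 04 f7 6d ef 04 ef
[5] 0x0a->0x01 len=7 : 04 ef f7 a6 a8 b5 12
query mem[0x01]=0x04, mem[0x16]=0x04, mem[0x07]=0x12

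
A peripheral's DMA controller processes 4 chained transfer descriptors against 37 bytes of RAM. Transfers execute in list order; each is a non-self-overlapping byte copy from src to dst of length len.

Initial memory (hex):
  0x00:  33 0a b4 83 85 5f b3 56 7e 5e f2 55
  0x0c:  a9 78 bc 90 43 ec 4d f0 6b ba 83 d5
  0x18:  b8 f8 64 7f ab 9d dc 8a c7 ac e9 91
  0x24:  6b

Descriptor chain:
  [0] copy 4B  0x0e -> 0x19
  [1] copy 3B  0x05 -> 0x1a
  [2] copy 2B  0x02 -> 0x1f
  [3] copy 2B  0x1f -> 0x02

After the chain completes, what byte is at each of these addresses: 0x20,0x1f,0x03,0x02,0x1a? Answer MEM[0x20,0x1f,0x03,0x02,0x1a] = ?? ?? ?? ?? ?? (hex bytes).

  after D0: wrote 4B at 0x19 = bc9043ec
  after D1: wrote 3B at 0x1a = 5fb356
  after D2: wrote 2B at 0x1f = b483
  after D3: wrote 2B at 0x02 = b483
query mem[0x20]=0x83, mem[0x1f]=0xb4, mem[0x03]=0x83, mem[0x02]=0xb4, mem[0x1a]=0x5f

MEM[0x20,0x1f,0x03,0x02,0x1a] = 83 b4 83 b4 5f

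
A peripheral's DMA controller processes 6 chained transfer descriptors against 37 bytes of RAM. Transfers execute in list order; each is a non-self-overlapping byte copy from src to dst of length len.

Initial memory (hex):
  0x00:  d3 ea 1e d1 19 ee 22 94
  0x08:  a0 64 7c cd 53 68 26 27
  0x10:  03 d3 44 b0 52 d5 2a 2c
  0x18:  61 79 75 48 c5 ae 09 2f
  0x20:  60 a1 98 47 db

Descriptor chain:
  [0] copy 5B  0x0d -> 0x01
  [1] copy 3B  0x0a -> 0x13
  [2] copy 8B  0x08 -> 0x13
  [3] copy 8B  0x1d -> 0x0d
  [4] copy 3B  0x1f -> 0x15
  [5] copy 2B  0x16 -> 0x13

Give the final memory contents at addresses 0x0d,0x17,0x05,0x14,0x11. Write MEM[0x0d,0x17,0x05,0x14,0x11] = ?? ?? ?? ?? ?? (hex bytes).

  after D0: wrote 5B at 0x01 = 68262703d3
  after D1: wrote 3B at 0x13 = 7ccd53
  after D2: wrote 8B at 0x13 = a0647ccd53682627
  after D3: wrote 8B at 0x0d = ae092f60a19847db
  after D4: wrote 3B at 0x15 = 2f60a1
  after D5: wrote 2B at 0x13 = 60a1
query mem[0x0d]=0xae, mem[0x17]=0xa1, mem[0x05]=0xd3, mem[0x14]=0xa1, mem[0x11]=0xa1

MEM[0x0d,0x17,0x05,0x14,0x11] = ae a1 d3 a1 a1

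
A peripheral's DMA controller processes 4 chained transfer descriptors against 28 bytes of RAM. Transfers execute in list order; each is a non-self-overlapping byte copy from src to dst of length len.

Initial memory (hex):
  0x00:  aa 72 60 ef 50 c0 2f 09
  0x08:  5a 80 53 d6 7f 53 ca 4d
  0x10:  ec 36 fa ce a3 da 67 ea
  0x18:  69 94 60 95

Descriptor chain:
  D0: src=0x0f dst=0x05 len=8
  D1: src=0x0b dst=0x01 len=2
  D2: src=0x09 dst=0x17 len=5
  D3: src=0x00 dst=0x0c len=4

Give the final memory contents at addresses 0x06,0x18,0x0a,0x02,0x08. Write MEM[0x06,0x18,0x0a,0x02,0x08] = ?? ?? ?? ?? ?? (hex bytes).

  after D0: wrote 8B at 0x05 = 4dec36facea3da67
  after D1: wrote 2B at 0x01 = da67
  after D2: wrote 5B at 0x17 = cea3da6753
  after D3: wrote 4B at 0x0c = aada67ef
query mem[0x06]=0xec, mem[0x18]=0xa3, mem[0x0a]=0xa3, mem[0x02]=0x67, mem[0x08]=0xfa

MEM[0x06,0x18,0x0a,0x02,0x08] = ec a3 a3 67 fa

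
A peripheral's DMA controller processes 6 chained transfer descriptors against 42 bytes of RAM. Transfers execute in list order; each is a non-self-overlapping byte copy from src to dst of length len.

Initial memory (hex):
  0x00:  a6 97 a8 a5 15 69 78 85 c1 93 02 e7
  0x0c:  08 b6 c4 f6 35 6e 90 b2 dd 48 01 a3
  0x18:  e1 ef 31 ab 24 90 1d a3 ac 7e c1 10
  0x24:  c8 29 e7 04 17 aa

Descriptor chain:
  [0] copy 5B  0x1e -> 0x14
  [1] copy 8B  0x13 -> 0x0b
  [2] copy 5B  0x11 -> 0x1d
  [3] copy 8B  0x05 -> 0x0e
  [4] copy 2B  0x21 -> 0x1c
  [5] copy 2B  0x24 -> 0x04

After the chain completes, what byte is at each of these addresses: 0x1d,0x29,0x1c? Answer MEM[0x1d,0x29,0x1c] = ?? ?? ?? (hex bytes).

D0: mem[0x14..0x18] <- [1d a3 ac 7e c1]
D1: mem[0x0b..0x12] <- [b2 1d a3 ac 7e c1 ef 31]
D2: mem[0x1d..0x21] <- [ef 31 b2 1d a3]
D3: mem[0x0e..0x15] <- [69 78 85 c1 93 02 b2 1d]
D4: mem[0x1c..0x1d] <- [a3 c1]
D5: mem[0x04..0x05] <- [c8 29]
query mem[0x1d]=0xc1, mem[0x29]=0xaa, mem[0x1c]=0xa3

MEM[0x1d,0x29,0x1c] = c1 aa a3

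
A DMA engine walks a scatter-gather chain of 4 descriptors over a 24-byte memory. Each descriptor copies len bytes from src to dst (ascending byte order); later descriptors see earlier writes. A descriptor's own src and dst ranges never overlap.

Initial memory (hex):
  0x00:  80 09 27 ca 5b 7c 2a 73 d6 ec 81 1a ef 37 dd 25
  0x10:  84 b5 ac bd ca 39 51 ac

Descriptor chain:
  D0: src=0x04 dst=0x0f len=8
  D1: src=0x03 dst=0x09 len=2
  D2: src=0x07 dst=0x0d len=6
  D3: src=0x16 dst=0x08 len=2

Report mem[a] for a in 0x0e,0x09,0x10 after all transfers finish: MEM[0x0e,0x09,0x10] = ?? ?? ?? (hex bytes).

MEM[0x0e,0x09,0x10] = d6 ac 5b

D0: mem[0x0f..0x16] <- [5b 7c 2a 73 d6 ec 81 1a]
D1: mem[0x09..0x0a] <- [ca 5b]
D2: mem[0x0d..0x12] <- [73 d6 ca 5b 1a ef]
D3: mem[0x08..0x09] <- [1a ac]
query mem[0x0e]=0xd6, mem[0x09]=0xac, mem[0x10]=0x5b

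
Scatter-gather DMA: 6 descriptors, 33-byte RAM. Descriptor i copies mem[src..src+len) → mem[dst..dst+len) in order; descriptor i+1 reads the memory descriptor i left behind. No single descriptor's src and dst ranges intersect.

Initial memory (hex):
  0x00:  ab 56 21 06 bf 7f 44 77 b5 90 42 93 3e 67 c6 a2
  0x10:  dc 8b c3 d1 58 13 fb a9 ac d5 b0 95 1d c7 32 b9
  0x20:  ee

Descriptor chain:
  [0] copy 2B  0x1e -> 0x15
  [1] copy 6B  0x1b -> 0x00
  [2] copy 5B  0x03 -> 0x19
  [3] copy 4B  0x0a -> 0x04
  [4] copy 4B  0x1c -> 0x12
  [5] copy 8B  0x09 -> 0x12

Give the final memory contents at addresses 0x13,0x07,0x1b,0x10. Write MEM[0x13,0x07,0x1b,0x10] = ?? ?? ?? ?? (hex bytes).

MEM[0x13,0x07,0x1b,0x10] = 42 67 ee dc

[0] 0x1e->0x15 len=2 : 32 b9
[1] 0x1b->0x00 len=6 : 95 1d c7 32 b9 ee
[2] 0x03->0x19 len=5 : 32 b9 ee 44 77
[3] 0x0a->0x04 len=4 : 42 93 3e 67
[4] 0x1c->0x12 len=4 : 44 77 32 b9
[5] 0x09->0x12 len=8 : 90 42 93 3e 67 c6 a2 dc
query mem[0x13]=0x42, mem[0x07]=0x67, mem[0x1b]=0xee, mem[0x10]=0xdc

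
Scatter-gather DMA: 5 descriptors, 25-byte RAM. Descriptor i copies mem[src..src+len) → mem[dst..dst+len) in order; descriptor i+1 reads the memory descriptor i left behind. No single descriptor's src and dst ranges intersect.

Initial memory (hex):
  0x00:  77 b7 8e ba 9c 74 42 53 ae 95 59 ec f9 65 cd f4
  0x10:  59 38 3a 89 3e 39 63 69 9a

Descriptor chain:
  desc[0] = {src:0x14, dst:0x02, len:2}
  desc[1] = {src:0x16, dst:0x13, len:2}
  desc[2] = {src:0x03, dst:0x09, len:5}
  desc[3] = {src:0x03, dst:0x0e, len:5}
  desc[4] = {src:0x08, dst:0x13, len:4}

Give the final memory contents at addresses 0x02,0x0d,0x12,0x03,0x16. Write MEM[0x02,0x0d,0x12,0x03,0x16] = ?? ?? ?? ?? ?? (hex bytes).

MEM[0x02,0x0d,0x12,0x03,0x16] = 3e 53 53 39 74

[0] 0x14->0x02 len=2 : 3e 39
[1] 0x16->0x13 len=2 : 63 69
[2] 0x03->0x09 len=5 : 39 9c 74 42 53
[3] 0x03->0x0e len=5 : 39 9c 74 42 53
[4] 0x08->0x13 len=4 : ae 39 9c 74
query mem[0x02]=0x3e, mem[0x0d]=0x53, mem[0x12]=0x53, mem[0x03]=0x39, mem[0x16]=0x74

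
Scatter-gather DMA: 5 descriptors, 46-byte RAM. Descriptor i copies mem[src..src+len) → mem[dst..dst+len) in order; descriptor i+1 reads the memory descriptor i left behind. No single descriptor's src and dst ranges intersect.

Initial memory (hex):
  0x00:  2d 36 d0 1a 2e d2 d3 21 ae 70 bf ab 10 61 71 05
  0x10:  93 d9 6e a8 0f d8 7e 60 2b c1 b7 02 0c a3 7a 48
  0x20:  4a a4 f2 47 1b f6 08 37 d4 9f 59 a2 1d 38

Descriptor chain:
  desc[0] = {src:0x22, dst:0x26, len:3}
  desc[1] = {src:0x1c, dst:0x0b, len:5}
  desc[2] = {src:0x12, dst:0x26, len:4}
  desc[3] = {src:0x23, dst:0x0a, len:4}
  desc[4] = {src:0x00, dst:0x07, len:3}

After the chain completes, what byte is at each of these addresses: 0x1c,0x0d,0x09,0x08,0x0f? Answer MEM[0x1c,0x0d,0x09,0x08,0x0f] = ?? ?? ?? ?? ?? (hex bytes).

MEM[0x1c,0x0d,0x09,0x08,0x0f] = 0c 6e d0 36 4a

D0: mem[0x26..0x28] <- [f2 47 1b]
D1: mem[0x0b..0x0f] <- [0c a3 7a 48 4a]
D2: mem[0x26..0x29] <- [6e a8 0f d8]
D3: mem[0x0a..0x0d] <- [47 1b f6 6e]
D4: mem[0x07..0x09] <- [2d 36 d0]
query mem[0x1c]=0x0c, mem[0x0d]=0x6e, mem[0x09]=0xd0, mem[0x08]=0x36, mem[0x0f]=0x4a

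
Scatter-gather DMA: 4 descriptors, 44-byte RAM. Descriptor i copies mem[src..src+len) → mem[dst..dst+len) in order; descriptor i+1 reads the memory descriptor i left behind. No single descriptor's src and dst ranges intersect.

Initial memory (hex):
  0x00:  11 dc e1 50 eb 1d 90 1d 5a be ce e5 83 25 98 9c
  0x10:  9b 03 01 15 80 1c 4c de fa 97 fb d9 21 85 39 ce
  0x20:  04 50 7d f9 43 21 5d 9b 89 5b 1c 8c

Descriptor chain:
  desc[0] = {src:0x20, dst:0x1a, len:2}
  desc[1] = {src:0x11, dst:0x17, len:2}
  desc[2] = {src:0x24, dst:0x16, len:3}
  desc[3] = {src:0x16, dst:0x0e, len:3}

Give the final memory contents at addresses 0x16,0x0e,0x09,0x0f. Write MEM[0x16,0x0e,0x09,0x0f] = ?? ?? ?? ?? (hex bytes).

#0 dst[0x1a+2] := {0x04,0x50}
#1 dst[0x17+2] := {0x03,0x01}
#2 dst[0x16+3] := {0x43,0x21,0x5d}
#3 dst[0x0e+3] := {0x43,0x21,0x5d}
query mem[0x16]=0x43, mem[0x0e]=0x43, mem[0x09]=0xbe, mem[0x0f]=0x21

MEM[0x16,0x0e,0x09,0x0f] = 43 43 be 21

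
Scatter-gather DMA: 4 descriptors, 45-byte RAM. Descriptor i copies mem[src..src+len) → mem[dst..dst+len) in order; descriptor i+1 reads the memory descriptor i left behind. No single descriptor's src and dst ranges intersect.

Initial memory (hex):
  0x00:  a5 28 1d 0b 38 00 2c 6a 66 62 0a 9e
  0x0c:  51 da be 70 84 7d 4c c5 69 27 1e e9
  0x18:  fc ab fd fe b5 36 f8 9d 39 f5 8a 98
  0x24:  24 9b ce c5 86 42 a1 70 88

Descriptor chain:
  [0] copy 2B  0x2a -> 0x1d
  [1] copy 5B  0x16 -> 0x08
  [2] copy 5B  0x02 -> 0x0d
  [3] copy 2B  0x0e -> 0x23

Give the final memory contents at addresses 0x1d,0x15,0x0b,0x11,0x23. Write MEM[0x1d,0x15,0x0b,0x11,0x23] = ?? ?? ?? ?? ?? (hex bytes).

[0] 0x2a->0x1d len=2 : a1 70
[1] 0x16->0x08 len=5 : 1e e9 fc ab fd
[2] 0x02->0x0d len=5 : 1d 0b 38 00 2c
[3] 0x0e->0x23 len=2 : 0b 38
query mem[0x1d]=0xa1, mem[0x15]=0x27, mem[0x0b]=0xab, mem[0x11]=0x2c, mem[0x23]=0x0b

MEM[0x1d,0x15,0x0b,0x11,0x23] = a1 27 ab 2c 0b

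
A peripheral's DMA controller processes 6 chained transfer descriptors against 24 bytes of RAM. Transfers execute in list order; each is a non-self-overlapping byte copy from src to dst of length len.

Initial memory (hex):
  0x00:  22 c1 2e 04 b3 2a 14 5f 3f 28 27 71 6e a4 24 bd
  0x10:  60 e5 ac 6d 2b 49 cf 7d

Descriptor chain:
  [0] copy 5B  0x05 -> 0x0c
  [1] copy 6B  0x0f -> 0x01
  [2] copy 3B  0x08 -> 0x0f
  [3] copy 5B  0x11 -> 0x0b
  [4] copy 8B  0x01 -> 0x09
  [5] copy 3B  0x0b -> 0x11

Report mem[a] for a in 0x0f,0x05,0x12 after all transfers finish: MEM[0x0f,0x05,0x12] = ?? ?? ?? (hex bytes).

MEM[0x0f,0x05,0x12] = 5f 6d ac

#0 dst[0x0c+5] := {0x2a,0x14,0x5f,0x3f,0x28}
#1 dst[0x01+6] := {0x3f,0x28,0xe5,0xac,0x6d,0x2b}
#2 dst[0x0f+3] := {0x3f,0x28,0x27}
#3 dst[0x0b+5] := {0x27,0xac,0x6d,0x2b,0x49}
#4 dst[0x09+8] := {0x3f,0x28,0xe5,0xac,0x6d,0x2b,0x5f,0x3f}
#5 dst[0x11+3] := {0xe5,0xac,0x6d}
query mem[0x0f]=0x5f, mem[0x05]=0x6d, mem[0x12]=0xac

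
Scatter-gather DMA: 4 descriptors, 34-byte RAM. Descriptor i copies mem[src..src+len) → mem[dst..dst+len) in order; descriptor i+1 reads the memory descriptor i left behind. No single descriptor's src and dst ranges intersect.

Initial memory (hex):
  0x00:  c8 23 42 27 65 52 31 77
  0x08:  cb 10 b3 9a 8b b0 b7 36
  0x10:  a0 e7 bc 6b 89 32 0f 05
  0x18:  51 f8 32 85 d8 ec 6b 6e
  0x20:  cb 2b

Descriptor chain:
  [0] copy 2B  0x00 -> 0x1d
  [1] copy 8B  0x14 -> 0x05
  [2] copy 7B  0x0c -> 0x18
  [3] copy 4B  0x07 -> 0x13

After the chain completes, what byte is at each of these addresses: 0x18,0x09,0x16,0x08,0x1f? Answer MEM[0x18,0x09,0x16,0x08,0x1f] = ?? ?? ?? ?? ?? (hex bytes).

MEM[0x18,0x09,0x16,0x08,0x1f] = 85 51 f8 05 6e

#0 dst[0x1d+2] := {0xc8,0x23}
#1 dst[0x05+8] := {0x89,0x32,0x0f,0x05,0x51,0xf8,0x32,0x85}
#2 dst[0x18+7] := {0x85,0xb0,0xb7,0x36,0xa0,0xe7,0xbc}
#3 dst[0x13+4] := {0x0f,0x05,0x51,0xf8}
query mem[0x18]=0x85, mem[0x09]=0x51, mem[0x16]=0xf8, mem[0x08]=0x05, mem[0x1f]=0x6e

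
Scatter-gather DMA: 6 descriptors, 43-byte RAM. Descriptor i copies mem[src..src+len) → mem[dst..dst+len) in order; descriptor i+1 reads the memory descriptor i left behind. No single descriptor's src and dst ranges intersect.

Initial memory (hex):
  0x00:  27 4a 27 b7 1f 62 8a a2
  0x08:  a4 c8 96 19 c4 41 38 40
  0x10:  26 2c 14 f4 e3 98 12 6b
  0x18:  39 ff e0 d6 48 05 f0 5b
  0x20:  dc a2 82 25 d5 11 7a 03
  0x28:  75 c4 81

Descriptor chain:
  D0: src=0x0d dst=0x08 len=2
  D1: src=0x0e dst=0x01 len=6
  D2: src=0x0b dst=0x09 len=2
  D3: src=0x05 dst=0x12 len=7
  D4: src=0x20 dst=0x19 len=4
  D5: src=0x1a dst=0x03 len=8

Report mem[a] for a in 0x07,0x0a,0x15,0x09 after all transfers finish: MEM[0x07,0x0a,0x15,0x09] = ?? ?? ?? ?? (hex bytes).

D0: mem[0x08..0x09] <- [41 38]
D1: mem[0x01..0x06] <- [38 40 26 2c 14 f4]
D2: mem[0x09..0x0a] <- [19 c4]
D3: mem[0x12..0x18] <- [14 f4 a2 41 19 c4 19]
D4: mem[0x19..0x1c] <- [dc a2 82 25]
D5: mem[0x03..0x0a] <- [a2 82 25 05 f0 5b dc a2]
query mem[0x07]=0xf0, mem[0x0a]=0xa2, mem[0x15]=0x41, mem[0x09]=0xdc

MEM[0x07,0x0a,0x15,0x09] = f0 a2 41 dc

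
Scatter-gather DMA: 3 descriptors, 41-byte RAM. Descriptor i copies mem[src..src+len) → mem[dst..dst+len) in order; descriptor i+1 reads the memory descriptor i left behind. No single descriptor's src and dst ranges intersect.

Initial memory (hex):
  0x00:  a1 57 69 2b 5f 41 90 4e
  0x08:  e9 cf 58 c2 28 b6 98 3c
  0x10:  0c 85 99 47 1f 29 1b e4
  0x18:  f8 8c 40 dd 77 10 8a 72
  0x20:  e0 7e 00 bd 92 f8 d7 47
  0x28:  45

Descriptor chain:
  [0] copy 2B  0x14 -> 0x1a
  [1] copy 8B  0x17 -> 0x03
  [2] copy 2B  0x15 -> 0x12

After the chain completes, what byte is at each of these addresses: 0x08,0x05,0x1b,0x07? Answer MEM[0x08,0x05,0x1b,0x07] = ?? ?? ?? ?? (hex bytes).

D0: mem[0x1a..0x1b] <- [1f 29]
D1: mem[0x03..0x0a] <- [e4 f8 8c 1f 29 77 10 8a]
D2: mem[0x12..0x13] <- [29 1b]
query mem[0x08]=0x77, mem[0x05]=0x8c, mem[0x1b]=0x29, mem[0x07]=0x29

MEM[0x08,0x05,0x1b,0x07] = 77 8c 29 29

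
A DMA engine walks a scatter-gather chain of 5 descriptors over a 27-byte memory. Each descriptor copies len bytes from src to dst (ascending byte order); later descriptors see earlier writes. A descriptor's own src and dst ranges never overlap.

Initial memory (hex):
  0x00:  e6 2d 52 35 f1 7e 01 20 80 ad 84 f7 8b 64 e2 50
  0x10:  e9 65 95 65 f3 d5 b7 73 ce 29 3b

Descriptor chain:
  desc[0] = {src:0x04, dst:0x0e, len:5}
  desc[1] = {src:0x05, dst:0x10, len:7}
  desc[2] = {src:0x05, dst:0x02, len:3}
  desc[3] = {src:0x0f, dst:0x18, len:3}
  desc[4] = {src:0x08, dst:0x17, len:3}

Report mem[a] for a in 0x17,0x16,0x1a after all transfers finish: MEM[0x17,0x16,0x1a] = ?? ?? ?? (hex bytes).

  after D0: wrote 5B at 0x0e = f17e012080
  after D1: wrote 7B at 0x10 = 7e012080ad84f7
  after D2: wrote 3B at 0x02 = 7e0120
  after D3: wrote 3B at 0x18 = 7e7e01
  after D4: wrote 3B at 0x17 = 80ad84
query mem[0x17]=0x80, mem[0x16]=0xf7, mem[0x1a]=0x01

MEM[0x17,0x16,0x1a] = 80 f7 01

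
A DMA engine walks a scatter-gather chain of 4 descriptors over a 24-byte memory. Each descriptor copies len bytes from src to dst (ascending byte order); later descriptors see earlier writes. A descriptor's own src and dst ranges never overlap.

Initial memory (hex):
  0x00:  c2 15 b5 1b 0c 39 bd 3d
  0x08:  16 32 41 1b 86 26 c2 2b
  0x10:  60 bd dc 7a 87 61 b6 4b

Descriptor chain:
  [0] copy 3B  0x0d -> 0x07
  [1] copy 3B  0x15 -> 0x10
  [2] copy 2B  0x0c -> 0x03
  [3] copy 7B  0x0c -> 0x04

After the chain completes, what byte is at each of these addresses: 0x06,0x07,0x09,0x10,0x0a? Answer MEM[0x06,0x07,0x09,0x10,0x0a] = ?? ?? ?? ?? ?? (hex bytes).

D0: mem[0x07..0x09] <- [26 c2 2b]
D1: mem[0x10..0x12] <- [61 b6 4b]
D2: mem[0x03..0x04] <- [86 26]
D3: mem[0x04..0x0a] <- [86 26 c2 2b 61 b6 4b]
query mem[0x06]=0xc2, mem[0x07]=0x2b, mem[0x09]=0xb6, mem[0x10]=0x61, mem[0x0a]=0x4b

MEM[0x06,0x07,0x09,0x10,0x0a] = c2 2b b6 61 4b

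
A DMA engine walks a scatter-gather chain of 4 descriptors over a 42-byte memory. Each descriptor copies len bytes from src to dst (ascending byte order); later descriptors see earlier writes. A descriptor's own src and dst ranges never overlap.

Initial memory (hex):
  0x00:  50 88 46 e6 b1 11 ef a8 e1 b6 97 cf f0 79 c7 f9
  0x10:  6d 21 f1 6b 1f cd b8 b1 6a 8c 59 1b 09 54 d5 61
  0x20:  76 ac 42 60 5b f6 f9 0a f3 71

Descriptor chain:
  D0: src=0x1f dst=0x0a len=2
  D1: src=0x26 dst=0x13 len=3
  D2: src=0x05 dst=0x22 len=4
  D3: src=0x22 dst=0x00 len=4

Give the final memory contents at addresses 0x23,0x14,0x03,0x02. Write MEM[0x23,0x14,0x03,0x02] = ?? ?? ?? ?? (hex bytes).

  after D0: wrote 2B at 0x0a = 6176
  after D1: wrote 3B at 0x13 = f90af3
  after D2: wrote 4B at 0x22 = 11efa8e1
  after D3: wrote 4B at 0x00 = 11efa8e1
query mem[0x23]=0xef, mem[0x14]=0x0a, mem[0x03]=0xe1, mem[0x02]=0xa8

MEM[0x23,0x14,0x03,0x02] = ef 0a e1 a8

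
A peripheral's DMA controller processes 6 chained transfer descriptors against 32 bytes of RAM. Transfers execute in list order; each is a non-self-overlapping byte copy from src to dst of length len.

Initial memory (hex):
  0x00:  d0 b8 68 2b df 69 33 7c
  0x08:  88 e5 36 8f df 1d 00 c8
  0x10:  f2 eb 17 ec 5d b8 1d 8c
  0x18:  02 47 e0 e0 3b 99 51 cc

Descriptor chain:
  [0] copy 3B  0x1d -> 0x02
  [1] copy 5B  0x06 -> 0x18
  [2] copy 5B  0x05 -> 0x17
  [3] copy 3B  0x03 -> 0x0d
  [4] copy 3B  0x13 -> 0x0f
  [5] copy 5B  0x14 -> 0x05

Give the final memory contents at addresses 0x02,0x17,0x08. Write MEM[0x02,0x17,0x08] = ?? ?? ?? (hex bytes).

MEM[0x02,0x17,0x08] = 99 69 69

#0 dst[0x02+3] := {0x99,0x51,0xcc}
#1 dst[0x18+5] := {0x33,0x7c,0x88,0xe5,0x36}
#2 dst[0x17+5] := {0x69,0x33,0x7c,0x88,0xe5}
#3 dst[0x0d+3] := {0x51,0xcc,0x69}
#4 dst[0x0f+3] := {0xec,0x5d,0xb8}
#5 dst[0x05+5] := {0x5d,0xb8,0x1d,0x69,0x33}
query mem[0x02]=0x99, mem[0x17]=0x69, mem[0x08]=0x69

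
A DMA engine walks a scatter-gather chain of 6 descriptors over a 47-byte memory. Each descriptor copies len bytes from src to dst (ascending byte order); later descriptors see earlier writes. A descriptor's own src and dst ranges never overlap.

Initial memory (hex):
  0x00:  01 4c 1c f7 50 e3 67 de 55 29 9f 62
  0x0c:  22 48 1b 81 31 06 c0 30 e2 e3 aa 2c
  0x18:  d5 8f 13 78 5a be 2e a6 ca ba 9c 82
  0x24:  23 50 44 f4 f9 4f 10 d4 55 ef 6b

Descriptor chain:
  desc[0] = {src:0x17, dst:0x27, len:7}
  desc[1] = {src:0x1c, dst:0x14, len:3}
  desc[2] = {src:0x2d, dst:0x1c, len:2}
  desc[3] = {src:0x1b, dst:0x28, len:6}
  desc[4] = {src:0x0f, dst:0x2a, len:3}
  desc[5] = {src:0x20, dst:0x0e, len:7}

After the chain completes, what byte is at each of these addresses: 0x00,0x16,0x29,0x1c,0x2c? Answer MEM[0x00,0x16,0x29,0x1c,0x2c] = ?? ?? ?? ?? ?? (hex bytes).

#0 dst[0x27+7] := {0x2c,0xd5,0x8f,0x13,0x78,0x5a,0xbe}
#1 dst[0x14+3] := {0x5a,0xbe,0x2e}
#2 dst[0x1c+2] := {0xbe,0x6b}
#3 dst[0x28+6] := {0x78,0xbe,0x6b,0x2e,0xa6,0xca}
#4 dst[0x2a+3] := {0x81,0x31,0x06}
#5 dst[0x0e+7] := {0xca,0xba,0x9c,0x82,0x23,0x50,0x44}
query mem[0x00]=0x01, mem[0x16]=0x2e, mem[0x29]=0xbe, mem[0x1c]=0xbe, mem[0x2c]=0x06

MEM[0x00,0x16,0x29,0x1c,0x2c] = 01 2e be be 06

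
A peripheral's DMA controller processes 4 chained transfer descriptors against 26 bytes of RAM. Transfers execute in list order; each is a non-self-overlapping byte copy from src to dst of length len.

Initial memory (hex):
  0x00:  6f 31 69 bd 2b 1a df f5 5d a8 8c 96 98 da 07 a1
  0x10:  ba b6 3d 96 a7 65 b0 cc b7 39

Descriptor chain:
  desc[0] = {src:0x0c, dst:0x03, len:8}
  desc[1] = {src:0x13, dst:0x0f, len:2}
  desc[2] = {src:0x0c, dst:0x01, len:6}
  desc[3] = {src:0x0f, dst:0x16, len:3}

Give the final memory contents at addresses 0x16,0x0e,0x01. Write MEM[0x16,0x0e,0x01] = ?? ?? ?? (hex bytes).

[0] 0x0c->0x03 len=8 : 98 da 07 a1 ba b6 3d 96
[1] 0x13->0x0f len=2 : 96 a7
[2] 0x0c->0x01 len=6 : 98 da 07 96 a7 b6
[3] 0x0f->0x16 len=3 : 96 a7 b6
query mem[0x16]=0x96, mem[0x0e]=0x07, mem[0x01]=0x98

MEM[0x16,0x0e,0x01] = 96 07 98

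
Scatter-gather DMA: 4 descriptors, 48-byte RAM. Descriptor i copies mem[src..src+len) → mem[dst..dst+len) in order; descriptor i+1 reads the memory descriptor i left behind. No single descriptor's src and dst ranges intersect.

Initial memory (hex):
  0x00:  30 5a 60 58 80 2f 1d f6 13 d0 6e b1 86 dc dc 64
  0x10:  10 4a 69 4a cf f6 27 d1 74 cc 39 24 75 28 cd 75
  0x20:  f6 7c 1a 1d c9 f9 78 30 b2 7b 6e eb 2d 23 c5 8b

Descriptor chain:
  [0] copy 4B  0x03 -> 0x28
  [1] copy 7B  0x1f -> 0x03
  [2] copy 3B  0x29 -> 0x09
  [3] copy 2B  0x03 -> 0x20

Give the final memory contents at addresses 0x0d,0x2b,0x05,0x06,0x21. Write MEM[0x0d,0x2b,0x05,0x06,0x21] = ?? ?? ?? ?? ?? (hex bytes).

[0] 0x03->0x28 len=4 : 58 80 2f 1d
[1] 0x1f->0x03 len=7 : 75 f6 7c 1a 1d c9 f9
[2] 0x29->0x09 len=3 : 80 2f 1d
[3] 0x03->0x20 len=2 : 75 f6
query mem[0x0d]=0xdc, mem[0x2b]=0x1d, mem[0x05]=0x7c, mem[0x06]=0x1a, mem[0x21]=0xf6

MEM[0x0d,0x2b,0x05,0x06,0x21] = dc 1d 7c 1a f6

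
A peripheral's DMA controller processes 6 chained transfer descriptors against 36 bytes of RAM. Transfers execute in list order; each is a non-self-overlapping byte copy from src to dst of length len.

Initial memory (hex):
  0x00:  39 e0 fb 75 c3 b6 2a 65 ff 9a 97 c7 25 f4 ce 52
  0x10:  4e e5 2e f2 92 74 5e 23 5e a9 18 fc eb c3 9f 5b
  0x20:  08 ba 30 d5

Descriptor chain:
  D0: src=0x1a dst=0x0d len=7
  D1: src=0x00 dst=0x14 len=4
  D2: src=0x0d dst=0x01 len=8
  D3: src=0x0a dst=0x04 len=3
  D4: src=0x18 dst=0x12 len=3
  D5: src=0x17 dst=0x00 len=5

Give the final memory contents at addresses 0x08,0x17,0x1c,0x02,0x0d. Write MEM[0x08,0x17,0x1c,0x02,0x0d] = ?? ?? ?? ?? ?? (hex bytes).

MEM[0x08,0x17,0x1c,0x02,0x0d] = 39 75 eb a9 18

  after D0: wrote 7B at 0x0d = 18fcebc39f5b08
  after D1: wrote 4B at 0x14 = 39e0fb75
  after D2: wrote 8B at 0x01 = 18fcebc39f5b0839
  after D3: wrote 3B at 0x04 = 97c725
  after D4: wrote 3B at 0x12 = 5ea918
  after D5: wrote 5B at 0x00 = 755ea918fc
query mem[0x08]=0x39, mem[0x17]=0x75, mem[0x1c]=0xeb, mem[0x02]=0xa9, mem[0x0d]=0x18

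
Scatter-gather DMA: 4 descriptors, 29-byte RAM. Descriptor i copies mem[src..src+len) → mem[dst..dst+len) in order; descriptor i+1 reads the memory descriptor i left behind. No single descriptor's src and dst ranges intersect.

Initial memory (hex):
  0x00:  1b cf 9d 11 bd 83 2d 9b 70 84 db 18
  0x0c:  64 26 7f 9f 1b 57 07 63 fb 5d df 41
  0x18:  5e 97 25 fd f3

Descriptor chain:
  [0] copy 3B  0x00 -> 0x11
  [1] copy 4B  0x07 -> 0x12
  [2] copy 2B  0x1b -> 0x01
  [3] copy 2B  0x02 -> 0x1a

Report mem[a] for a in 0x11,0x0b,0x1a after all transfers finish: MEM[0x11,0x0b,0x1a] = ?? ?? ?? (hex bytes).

MEM[0x11,0x0b,0x1a] = 1b 18 f3

  after D0: wrote 3B at 0x11 = 1bcf9d
  after D1: wrote 4B at 0x12 = 9b7084db
  after D2: wrote 2B at 0x01 = fdf3
  after D3: wrote 2B at 0x1a = f311
query mem[0x11]=0x1b, mem[0x0b]=0x18, mem[0x1a]=0xf3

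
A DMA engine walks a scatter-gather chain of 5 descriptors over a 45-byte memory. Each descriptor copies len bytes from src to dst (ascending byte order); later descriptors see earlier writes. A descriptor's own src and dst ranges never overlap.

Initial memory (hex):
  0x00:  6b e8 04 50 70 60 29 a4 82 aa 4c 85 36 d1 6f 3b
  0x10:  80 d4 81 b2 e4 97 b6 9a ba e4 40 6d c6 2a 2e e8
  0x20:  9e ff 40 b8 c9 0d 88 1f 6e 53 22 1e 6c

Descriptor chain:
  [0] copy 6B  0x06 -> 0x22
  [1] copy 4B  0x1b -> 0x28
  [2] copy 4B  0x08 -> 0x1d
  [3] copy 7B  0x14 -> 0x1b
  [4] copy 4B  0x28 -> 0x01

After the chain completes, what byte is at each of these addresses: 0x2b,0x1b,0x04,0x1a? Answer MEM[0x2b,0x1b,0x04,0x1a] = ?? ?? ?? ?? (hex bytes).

[0] 0x06->0x22 len=6 : 29 a4 82 aa 4c 85
[1] 0x1b->0x28 len=4 : 6d c6 2a 2e
[2] 0x08->0x1d len=4 : 82 aa 4c 85
[3] 0x14->0x1b len=7 : e4 97 b6 9a ba e4 40
[4] 0x28->0x01 len=4 : 6d c6 2a 2e
query mem[0x2b]=0x2e, mem[0x1b]=0xe4, mem[0x04]=0x2e, mem[0x1a]=0x40

MEM[0x2b,0x1b,0x04,0x1a] = 2e e4 2e 40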